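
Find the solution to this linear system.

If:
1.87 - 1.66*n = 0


Then:
n = 1.13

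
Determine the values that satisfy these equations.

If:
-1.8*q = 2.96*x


Then:
q = -1.64444444444444*x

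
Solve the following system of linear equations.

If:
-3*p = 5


Then:
p = -5/3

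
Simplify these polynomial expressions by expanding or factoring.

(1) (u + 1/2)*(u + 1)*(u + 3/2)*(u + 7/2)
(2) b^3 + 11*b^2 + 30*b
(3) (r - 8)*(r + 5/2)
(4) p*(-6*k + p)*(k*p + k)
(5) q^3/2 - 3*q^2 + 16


(1) = u^4 + 13*u^3/2 + 53*u^2/4 + 83*u/8 + 21/8
(2) = b*(b + 5)*(b + 6)
(3) = r^2 - 11*r/2 - 20
(4) = -6*k^2*p^2 - 6*k^2*p + k*p^3 + k*p^2
(5) = (q/2 + 1)*(q - 4)^2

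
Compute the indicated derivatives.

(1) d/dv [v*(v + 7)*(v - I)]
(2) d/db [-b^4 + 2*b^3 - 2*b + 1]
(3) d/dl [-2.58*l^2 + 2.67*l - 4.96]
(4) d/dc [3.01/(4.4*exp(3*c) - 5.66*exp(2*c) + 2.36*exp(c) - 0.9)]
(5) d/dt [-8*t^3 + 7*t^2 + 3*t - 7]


(1) = 3*v^2 + 2*v*(7 - I) - 7*I
(2) = -4*b^3 + 6*b^2 - 2
(3) = 2.67 - 5.16*l
(4) = (-39.732*exp(2*c) + 34.0732*exp(c) - 7.1036)*exp(c)/(4.4*exp(3*c) - 5.66*exp(2*c) + 2.36*exp(c) - 0.9)^2
(5) = -24*t^2 + 14*t + 3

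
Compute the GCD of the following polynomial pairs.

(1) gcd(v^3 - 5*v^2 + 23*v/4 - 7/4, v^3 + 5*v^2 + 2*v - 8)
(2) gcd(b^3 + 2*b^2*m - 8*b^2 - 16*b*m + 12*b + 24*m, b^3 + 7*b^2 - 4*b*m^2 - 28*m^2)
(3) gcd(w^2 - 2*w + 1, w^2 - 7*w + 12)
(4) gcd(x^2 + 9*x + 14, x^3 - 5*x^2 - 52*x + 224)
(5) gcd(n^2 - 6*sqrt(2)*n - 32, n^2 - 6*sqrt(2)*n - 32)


(1) = v - 1
(2) = b + 2*m
(3) = 1
(4) = x + 7
(5) = n^2 - 6*sqrt(2)*n - 32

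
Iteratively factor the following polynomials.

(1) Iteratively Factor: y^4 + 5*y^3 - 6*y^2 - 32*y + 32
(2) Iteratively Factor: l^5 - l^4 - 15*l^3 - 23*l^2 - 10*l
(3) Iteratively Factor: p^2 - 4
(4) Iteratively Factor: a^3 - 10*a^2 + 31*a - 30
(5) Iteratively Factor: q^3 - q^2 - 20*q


(1) = (y - 1)*(y^3 + 6*y^2 - 32) = (y - 1)*(y + 4)*(y^2 + 2*y - 8) = (y - 2)*(y - 1)*(y + 4)*(y + 4)
(2) = (l - 5)*(l^4 + 4*l^3 + 5*l^2 + 2*l) = (l - 5)*(l + 1)*(l^3 + 3*l^2 + 2*l) = l*(l - 5)*(l + 1)*(l^2 + 3*l + 2) = l*(l - 5)*(l + 1)^2*(l + 2)
(3) = (p - 2)*(p + 2)
(4) = (a - 2)*(a^2 - 8*a + 15) = (a - 3)*(a - 2)*(a - 5)
(5) = (q)*(q^2 - q - 20) = q*(q - 5)*(q + 4)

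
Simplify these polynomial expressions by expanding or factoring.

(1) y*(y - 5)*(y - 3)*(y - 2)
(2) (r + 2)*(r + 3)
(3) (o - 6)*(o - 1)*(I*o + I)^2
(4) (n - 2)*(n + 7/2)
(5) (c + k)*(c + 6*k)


(1) = y^4 - 10*y^3 + 31*y^2 - 30*y
(2) = r^2 + 5*r + 6
(3) = -o^4 + 5*o^3 + 7*o^2 - 5*o - 6
(4) = n^2 + 3*n/2 - 7
(5) = c^2 + 7*c*k + 6*k^2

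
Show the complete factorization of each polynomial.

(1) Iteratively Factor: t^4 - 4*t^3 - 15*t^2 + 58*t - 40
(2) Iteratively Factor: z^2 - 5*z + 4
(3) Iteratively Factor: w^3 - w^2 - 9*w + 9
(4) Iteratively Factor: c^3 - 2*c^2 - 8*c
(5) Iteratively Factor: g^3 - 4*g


(1) = (t - 2)*(t^3 - 2*t^2 - 19*t + 20) = (t - 2)*(t + 4)*(t^2 - 6*t + 5) = (t - 5)*(t - 2)*(t + 4)*(t - 1)
(2) = (z - 1)*(z - 4)
(3) = (w - 3)*(w^2 + 2*w - 3) = (w - 3)*(w + 3)*(w - 1)
(4) = (c - 4)*(c^2 + 2*c) = c*(c - 4)*(c + 2)
(5) = (g)*(g^2 - 4) = g*(g + 2)*(g - 2)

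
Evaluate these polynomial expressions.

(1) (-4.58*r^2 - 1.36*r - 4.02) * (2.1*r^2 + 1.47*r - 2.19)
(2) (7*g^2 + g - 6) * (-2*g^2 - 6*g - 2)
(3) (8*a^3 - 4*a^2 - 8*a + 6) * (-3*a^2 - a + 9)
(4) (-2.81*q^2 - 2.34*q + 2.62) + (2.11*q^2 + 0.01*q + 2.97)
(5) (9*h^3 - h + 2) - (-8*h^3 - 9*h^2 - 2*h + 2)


(1) = -9.618*r^4 - 9.5886*r^3 - 0.411*r^2 - 2.931*r + 8.8038
(2) = -14*g^4 - 44*g^3 - 8*g^2 + 34*g + 12
(3) = -24*a^5 + 4*a^4 + 100*a^3 - 46*a^2 - 78*a + 54
(4) = -0.7*q^2 - 2.33*q + 5.59
(5) = 17*h^3 + 9*h^2 + h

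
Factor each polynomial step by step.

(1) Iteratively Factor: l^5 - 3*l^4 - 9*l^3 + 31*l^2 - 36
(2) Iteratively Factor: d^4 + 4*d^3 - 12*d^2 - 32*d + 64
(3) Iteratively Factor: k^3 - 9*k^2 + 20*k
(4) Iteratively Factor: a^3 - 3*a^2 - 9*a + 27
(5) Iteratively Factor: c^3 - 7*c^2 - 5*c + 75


(1) = (l - 2)*(l^4 - l^3 - 11*l^2 + 9*l + 18) = (l - 2)*(l + 3)*(l^3 - 4*l^2 + l + 6) = (l - 2)^2*(l + 3)*(l^2 - 2*l - 3) = (l - 2)^2*(l + 1)*(l + 3)*(l - 3)
(2) = (d - 2)*(d^3 + 6*d^2 - 32) = (d - 2)*(d + 4)*(d^2 + 2*d - 8) = (d - 2)*(d + 4)^2*(d - 2)
(3) = (k)*(k^2 - 9*k + 20) = k*(k - 5)*(k - 4)
(4) = (a - 3)*(a^2 - 9) = (a - 3)*(a + 3)*(a - 3)
(5) = (c + 3)*(c^2 - 10*c + 25) = (c - 5)*(c + 3)*(c - 5)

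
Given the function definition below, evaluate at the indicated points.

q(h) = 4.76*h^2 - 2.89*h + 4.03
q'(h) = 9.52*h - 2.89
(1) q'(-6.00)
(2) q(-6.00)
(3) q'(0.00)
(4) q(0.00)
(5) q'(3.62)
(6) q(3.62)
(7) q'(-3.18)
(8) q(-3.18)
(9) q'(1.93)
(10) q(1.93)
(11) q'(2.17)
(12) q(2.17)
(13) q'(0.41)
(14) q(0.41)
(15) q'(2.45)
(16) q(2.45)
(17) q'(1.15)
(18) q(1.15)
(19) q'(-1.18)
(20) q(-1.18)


(1) = -60.01
(2) = 192.73
(3) = -2.89
(4) = 4.03
(5) = 31.57
(6) = 55.95
(7) = -33.16
(8) = 61.36
(9) = 15.48
(10) = 16.18
(11) = 17.77
(12) = 20.17
(13) = 1.01
(14) = 3.65
(15) = 20.43
(16) = 25.52
(17) = 8.06
(18) = 7.00
(19) = -14.12
(20) = 14.07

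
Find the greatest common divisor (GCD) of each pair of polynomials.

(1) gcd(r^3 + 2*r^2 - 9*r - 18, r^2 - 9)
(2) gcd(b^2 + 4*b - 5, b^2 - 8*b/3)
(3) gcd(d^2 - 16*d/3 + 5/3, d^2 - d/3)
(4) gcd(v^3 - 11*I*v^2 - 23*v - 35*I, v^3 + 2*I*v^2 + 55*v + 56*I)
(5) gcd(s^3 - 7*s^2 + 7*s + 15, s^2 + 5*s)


(1) = r^2 - 9
(2) = gcd((b - 1)*(b + 5), b*(b - 8/3)) = 1
(3) = d - 1/3
(4) = gcd((v - 7*I)*(v - 5*I)*(v + I), (v - 7*I)*(v + I)*(v + 8*I)) = v^2 - 6*I*v + 7
(5) = 1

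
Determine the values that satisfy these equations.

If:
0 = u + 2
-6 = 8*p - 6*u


Then:
p = -9/4
u = -2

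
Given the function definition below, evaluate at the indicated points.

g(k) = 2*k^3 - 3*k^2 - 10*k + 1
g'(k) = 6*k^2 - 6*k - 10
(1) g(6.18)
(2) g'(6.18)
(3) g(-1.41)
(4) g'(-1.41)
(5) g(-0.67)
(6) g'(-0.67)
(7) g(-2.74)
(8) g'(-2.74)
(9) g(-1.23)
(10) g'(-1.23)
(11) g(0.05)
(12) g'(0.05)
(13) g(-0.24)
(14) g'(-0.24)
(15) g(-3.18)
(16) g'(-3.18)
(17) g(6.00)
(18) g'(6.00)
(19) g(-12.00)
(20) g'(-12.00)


(1) = 296.68
(2) = 182.07
(3) = 3.53
(4) = 10.39
(5) = 5.75
(6) = -3.29
(7) = -35.26
(8) = 51.49
(9) = 5.04
(10) = 6.46
(11) = 0.49
(12) = -10.29
(13) = 3.20
(14) = -8.21
(15) = -61.85
(16) = 69.75
(17) = 265.00
(18) = 170.00
(19) = -3767.00
(20) = 926.00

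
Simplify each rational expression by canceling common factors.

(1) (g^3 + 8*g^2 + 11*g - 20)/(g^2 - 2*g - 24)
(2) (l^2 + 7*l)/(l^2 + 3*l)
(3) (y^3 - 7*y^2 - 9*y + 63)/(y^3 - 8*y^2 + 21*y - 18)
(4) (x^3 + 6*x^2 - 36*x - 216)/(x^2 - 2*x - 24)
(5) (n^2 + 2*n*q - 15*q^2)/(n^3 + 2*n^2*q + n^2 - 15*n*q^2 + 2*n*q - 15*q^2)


(1) = (g^2 + 4*g - 5)/(g - 6)
(2) = (l + 7)/(l + 3)
(3) = (y^2 - 4*y - 21)/(y^2 - 5*y + 6)
(4) = (x^2 + 12*x + 36)/(x + 4)
(5) = 1/(n + 1)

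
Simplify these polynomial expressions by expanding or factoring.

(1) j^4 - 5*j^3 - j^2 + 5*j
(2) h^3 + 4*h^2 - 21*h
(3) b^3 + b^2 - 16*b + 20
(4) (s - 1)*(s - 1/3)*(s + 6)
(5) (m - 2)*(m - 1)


(1) = j*(j - 5)*(j - 1)*(j + 1)
(2) = h*(h - 3)*(h + 7)
(3) = (b - 2)^2*(b + 5)
(4) = s^3 + 14*s^2/3 - 23*s/3 + 2
(5) = m^2 - 3*m + 2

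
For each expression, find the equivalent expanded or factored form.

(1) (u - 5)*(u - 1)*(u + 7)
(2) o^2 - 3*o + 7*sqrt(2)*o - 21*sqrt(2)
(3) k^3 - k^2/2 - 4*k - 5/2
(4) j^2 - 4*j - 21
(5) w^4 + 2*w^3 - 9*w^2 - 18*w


(1) = u^3 + u^2 - 37*u + 35
(2) = (o - 3)*(o + 7*sqrt(2))
(3) = (k - 5/2)*(k + 1)^2
(4) = (j - 7)*(j + 3)
(5) = w*(w - 3)*(w + 2)*(w + 3)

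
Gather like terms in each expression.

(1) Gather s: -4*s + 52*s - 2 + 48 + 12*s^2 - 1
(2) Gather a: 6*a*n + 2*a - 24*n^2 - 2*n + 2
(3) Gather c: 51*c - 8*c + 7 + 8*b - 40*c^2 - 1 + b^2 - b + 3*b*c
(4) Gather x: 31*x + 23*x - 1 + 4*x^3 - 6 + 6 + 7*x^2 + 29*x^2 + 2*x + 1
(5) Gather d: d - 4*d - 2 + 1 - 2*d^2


(1) = 12*s^2 + 48*s + 45
(2) = a*(6*n + 2) - 24*n^2 - 2*n + 2
(3) = b^2 + 7*b - 40*c^2 + c*(3*b + 43) + 6
(4) = 4*x^3 + 36*x^2 + 56*x
(5) = -2*d^2 - 3*d - 1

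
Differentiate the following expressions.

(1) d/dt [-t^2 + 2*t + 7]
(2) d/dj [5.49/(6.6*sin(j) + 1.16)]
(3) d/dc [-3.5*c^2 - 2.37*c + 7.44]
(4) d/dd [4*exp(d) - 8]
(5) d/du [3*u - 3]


(1) = 2 - 2*t
(2) = -36.234*cos(j)/(6.6*sin(j) + 1.16)^2
(3) = -7.0*c - 2.37
(4) = 4*exp(d)
(5) = 3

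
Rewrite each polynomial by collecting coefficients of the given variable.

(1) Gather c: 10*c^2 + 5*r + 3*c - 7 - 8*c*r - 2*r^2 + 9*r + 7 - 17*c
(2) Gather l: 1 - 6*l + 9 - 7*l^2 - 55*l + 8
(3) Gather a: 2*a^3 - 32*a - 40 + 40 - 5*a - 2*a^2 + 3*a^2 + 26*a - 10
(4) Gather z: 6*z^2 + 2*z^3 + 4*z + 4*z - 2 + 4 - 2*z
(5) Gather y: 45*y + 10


(1) = 10*c^2 + c*(-8*r - 14) - 2*r^2 + 14*r
(2) = -7*l^2 - 61*l + 18
(3) = 2*a^3 + a^2 - 11*a - 10
(4) = 2*z^3 + 6*z^2 + 6*z + 2
(5) = 45*y + 10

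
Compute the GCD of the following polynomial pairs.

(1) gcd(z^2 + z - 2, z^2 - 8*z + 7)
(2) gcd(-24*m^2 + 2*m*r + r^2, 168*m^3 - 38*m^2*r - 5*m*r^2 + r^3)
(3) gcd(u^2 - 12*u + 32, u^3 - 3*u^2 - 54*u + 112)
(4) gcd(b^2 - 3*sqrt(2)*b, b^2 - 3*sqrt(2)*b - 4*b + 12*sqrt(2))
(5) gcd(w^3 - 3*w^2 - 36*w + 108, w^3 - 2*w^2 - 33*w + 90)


(1) = z - 1
(2) = gcd((-4*m + r)*(6*m + r), (-7*m + r)*(-4*m + r)*(6*m + r)) = -24*m^2 + 2*m*r + r^2
(3) = gcd((u - 8)*(u - 4), (u - 8)*(u - 2)*(u + 7)) = u - 8
(4) = gcd(b*(b - 3*sqrt(2)), (b - 4)*(b - 3*sqrt(2))) = b - 3*sqrt(2)
(5) = gcd((w - 6)*(w - 3)*(w + 6), (w - 5)*(w - 3)*(w + 6)) = w^2 + 3*w - 18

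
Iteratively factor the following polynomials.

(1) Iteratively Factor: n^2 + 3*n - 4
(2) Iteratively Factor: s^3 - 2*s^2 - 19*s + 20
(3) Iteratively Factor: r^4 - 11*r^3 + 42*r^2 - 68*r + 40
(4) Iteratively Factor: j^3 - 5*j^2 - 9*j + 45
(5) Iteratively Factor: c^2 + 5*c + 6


(1) = (n - 1)*(n + 4)
(2) = (s - 1)*(s^2 - s - 20) = (s - 1)*(s + 4)*(s - 5)
(3) = (r - 5)*(r^3 - 6*r^2 + 12*r - 8) = (r - 5)*(r - 2)*(r^2 - 4*r + 4) = (r - 5)*(r - 2)^2*(r - 2)
(4) = (j + 3)*(j^2 - 8*j + 15) = (j - 5)*(j + 3)*(j - 3)
(5) = (c + 3)*(c + 2)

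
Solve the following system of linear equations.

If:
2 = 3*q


Then:
q = 2/3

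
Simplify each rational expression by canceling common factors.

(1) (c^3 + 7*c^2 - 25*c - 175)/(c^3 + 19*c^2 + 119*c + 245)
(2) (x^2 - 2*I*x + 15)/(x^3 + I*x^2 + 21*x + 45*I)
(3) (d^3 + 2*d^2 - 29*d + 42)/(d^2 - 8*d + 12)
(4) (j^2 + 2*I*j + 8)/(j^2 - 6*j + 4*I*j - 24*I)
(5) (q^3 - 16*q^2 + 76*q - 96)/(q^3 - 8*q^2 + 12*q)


(1) = (c - 5)/(c + 7)
(2) = 1/(x + 3*I)
(3) = (d^2 + 4*d - 21)/(d - 6)
(4) = (j - 2*I)/(j - 6)
(5) = (q - 8)/q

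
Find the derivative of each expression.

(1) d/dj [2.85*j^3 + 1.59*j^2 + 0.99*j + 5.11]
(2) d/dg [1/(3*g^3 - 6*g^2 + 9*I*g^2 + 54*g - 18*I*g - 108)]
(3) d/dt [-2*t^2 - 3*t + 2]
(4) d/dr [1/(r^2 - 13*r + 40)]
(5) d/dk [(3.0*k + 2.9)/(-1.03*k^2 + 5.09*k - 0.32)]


(1) = 8.55*j^2 + 3.18*j + 0.99
(2) = (-g^2 + 4*g/3 - 2*I*g - 6 + 2*I)/(g^3 - 2*g^2 + 3*I*g^2 + 18*g - 6*I*g - 36)^2
(3) = -4*t - 3
(4) = (13 - 2*r)/(r^2 - 13*r + 40)^2
(5) = (3.09*k^2 + 5.974*k - 15.721)/(1.0609*k^4 - 10.4854*k^3 + 26.5673*k^2 - 3.2576*k + 0.1024)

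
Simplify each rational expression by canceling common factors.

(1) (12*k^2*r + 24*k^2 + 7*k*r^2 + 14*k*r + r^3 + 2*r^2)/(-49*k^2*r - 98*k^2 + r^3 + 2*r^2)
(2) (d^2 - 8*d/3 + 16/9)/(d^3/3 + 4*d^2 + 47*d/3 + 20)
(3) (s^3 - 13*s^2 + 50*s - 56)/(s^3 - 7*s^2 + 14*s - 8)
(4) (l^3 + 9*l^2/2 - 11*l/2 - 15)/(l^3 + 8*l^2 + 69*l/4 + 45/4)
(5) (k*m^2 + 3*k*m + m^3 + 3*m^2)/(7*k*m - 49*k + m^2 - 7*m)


(1) = (12*k^2 + 7*k*r + r^2)/(-49*k^2 + r^2)
(2) = (9*d^2 - 24*d + 16)/(3*d^3 + 36*d^2 + 141*d + 180)
(3) = (s - 7)/(s - 1)
(4) = (2*l - 4)/(2*l + 3)
(5) = (k*m^2 + 3*k*m + m^3 + 3*m^2)/(7*k*m - 49*k + m^2 - 7*m)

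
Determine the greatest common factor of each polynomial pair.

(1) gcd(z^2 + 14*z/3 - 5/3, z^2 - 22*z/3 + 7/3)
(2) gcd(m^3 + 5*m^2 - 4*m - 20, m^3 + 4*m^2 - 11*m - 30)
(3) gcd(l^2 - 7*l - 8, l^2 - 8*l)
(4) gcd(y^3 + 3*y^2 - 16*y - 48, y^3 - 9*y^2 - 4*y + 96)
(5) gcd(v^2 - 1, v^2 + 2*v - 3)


(1) = z - 1/3
(2) = gcd((m - 2)*(m + 2)*(m + 5), (m - 3)*(m + 2)*(m + 5)) = m^2 + 7*m + 10
(3) = l - 8
(4) = gcd((y - 4)*(y + 3)*(y + 4), (y - 8)*(y - 4)*(y + 3)) = y^2 - y - 12
(5) = v - 1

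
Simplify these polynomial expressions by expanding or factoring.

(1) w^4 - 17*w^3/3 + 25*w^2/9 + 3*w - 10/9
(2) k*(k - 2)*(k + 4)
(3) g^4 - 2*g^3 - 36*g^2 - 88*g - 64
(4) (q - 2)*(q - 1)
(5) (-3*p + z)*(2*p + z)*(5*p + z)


(1) = (w - 5)*(w - 1)*(w - 1/3)*(w + 2/3)
(2) = k^3 + 2*k^2 - 8*k
(3) = (g - 8)*(g + 2)^3
(4) = q^2 - 3*q + 2
(5) = -30*p^3 - 11*p^2*z + 4*p*z^2 + z^3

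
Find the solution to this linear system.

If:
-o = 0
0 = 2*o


Then:
o = 0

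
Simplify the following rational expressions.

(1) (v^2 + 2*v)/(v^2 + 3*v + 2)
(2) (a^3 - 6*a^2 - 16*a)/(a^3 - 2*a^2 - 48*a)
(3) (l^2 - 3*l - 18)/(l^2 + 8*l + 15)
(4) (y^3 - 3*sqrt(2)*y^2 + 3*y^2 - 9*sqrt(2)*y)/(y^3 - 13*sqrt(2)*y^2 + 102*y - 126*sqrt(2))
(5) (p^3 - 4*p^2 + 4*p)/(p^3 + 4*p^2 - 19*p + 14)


(1) = v/(v + 1)
(2) = (a + 2)/(a + 6)
(3) = (l - 6)/(l + 5)
(4) = (y^2 + 3*y)/(y^2 - 10*sqrt(2)*y + 42)
(5) = (p^2 - 2*p)/(p^2 + 6*p - 7)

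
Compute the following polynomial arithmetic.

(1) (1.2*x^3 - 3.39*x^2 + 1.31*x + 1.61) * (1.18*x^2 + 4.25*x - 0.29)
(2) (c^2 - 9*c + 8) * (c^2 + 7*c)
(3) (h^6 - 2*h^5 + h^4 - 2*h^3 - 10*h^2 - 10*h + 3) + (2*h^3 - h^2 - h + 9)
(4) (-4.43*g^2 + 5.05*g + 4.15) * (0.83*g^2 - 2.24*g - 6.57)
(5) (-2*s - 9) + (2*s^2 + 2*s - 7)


(1) = 1.416*x^5 + 1.0998*x^4 - 13.2097*x^3 + 8.4504*x^2 + 6.4626*x - 0.4669
(2) = c^4 - 2*c^3 - 55*c^2 + 56*c
(3) = h^6 - 2*h^5 + h^4 - 11*h^2 - 11*h + 12
(4) = -3.6769*g^4 + 14.1147*g^3 + 21.2376*g^2 - 42.4745*g - 27.2655
(5) = 2*s^2 - 16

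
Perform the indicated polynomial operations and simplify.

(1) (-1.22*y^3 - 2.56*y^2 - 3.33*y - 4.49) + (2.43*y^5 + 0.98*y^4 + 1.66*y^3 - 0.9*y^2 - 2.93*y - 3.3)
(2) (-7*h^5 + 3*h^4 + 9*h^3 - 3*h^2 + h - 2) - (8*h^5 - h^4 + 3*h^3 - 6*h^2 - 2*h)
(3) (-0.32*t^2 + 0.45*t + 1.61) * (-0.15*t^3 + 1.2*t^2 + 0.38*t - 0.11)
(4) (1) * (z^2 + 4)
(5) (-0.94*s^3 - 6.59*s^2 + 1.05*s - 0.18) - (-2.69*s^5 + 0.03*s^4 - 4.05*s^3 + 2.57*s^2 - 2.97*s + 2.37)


(1) = 2.43*y^5 + 0.98*y^4 + 0.44*y^3 - 3.46*y^2 - 6.26*y - 7.79
(2) = -15*h^5 + 4*h^4 + 6*h^3 + 3*h^2 + 3*h - 2
(3) = 0.048*t^5 - 0.4515*t^4 + 0.1769*t^3 + 2.1382*t^2 + 0.5623*t - 0.1771
(4) = z^2 + 4
(5) = 2.69*s^5 - 0.03*s^4 + 3.11*s^3 - 9.16*s^2 + 4.02*s - 2.55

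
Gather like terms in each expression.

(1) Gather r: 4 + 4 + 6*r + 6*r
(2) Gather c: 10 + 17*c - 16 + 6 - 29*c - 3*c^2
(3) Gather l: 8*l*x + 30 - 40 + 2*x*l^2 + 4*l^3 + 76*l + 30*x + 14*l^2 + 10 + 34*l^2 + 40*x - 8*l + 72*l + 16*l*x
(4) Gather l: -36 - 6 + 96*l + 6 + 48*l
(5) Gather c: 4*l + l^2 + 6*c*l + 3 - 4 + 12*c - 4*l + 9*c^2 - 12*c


(1) = 12*r + 8
(2) = -3*c^2 - 12*c
(3) = 4*l^3 + l^2*(2*x + 48) + l*(24*x + 140) + 70*x
(4) = 144*l - 36
(5) = 9*c^2 + 6*c*l + l^2 - 1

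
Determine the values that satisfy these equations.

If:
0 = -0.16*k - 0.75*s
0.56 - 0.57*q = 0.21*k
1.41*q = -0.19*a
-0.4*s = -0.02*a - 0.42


Then:
a = -12.64
k = -1.96
q = 1.70
s = 0.42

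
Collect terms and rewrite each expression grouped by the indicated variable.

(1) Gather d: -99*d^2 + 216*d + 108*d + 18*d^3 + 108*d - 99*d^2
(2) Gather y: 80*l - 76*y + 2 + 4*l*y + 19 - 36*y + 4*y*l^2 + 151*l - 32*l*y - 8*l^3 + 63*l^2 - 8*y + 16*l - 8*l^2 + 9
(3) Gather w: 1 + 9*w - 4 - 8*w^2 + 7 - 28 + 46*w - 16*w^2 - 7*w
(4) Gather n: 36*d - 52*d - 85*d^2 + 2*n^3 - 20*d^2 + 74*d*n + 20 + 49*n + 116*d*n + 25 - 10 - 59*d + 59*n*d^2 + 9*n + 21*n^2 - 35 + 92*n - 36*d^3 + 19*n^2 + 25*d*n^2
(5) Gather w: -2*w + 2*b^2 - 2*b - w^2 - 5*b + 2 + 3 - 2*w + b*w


(1) = 18*d^3 - 198*d^2 + 432*d
(2) = -8*l^3 + 55*l^2 + 247*l + y*(4*l^2 - 28*l - 120) + 30
(3) = -24*w^2 + 48*w - 24
(4) = -36*d^3 - 105*d^2 - 75*d + 2*n^3 + n^2*(25*d + 40) + n*(59*d^2 + 190*d + 150)
(5) = 2*b^2 - 7*b - w^2 + w*(b - 4) + 5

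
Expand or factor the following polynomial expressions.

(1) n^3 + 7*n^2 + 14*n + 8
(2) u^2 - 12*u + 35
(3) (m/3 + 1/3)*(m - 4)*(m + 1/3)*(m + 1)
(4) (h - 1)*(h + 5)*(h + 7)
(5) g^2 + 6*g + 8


(1) = (n + 1)*(n + 2)*(n + 4)
(2) = (u - 7)*(u - 5)
(3) = m^4/3 - 5*m^3/9 - 23*m^2/9 - 19*m/9 - 4/9
(4) = h^3 + 11*h^2 + 23*h - 35
(5) = (g + 2)*(g + 4)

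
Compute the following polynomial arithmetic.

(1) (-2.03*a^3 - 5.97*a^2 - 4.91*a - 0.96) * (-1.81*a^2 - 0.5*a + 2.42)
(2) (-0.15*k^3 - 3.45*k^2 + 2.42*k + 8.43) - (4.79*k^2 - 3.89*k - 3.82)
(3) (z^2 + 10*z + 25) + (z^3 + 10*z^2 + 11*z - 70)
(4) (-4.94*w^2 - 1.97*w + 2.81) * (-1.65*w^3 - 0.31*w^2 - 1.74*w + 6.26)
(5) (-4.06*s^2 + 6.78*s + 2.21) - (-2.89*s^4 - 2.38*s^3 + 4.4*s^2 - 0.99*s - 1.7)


(1) = 3.6743*a^5 + 11.8207*a^4 + 6.9595*a^3 - 10.2548*a^2 - 11.4022*a - 2.3232
(2) = -0.15*k^3 - 8.24*k^2 + 6.31*k + 12.25
(3) = z^3 + 11*z^2 + 21*z - 45
(4) = 8.151*w^5 + 4.7819*w^4 + 4.5698*w^3 - 28.3677*w^2 - 17.2216*w + 17.5906
(5) = 2.89*s^4 + 2.38*s^3 - 8.46*s^2 + 7.77*s + 3.91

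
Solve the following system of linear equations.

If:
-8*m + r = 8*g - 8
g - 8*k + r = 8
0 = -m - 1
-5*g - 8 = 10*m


Then:
g = 2/5
k = -51/20
m = -1
r = -64/5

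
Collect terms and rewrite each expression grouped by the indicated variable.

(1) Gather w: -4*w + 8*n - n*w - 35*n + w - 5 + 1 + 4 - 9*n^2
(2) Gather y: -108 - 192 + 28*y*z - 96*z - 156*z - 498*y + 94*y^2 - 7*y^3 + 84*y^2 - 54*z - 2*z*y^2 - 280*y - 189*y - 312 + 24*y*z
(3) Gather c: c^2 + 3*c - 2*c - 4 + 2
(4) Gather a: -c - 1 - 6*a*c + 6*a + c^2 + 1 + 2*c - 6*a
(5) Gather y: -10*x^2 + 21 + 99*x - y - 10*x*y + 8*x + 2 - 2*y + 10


(1) = -9*n^2 - 27*n + w*(-n - 3)
(2) = -7*y^3 + y^2*(178 - 2*z) + y*(52*z - 967) - 306*z - 612
(3) = c^2 + c - 2
(4) = -6*a*c + c^2 + c
(5) = -10*x^2 + 107*x + y*(-10*x - 3) + 33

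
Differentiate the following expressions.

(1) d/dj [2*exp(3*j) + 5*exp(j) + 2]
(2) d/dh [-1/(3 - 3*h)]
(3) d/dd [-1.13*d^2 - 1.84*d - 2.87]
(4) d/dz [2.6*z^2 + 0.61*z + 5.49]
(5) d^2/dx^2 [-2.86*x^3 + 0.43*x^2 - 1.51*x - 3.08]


(1) = (6*exp(2*j) + 5)*exp(j)
(2) = -1/(3*(h - 1)^2)
(3) = -2.26*d - 1.84
(4) = 5.2*z + 0.61
(5) = 0.86 - 17.16*x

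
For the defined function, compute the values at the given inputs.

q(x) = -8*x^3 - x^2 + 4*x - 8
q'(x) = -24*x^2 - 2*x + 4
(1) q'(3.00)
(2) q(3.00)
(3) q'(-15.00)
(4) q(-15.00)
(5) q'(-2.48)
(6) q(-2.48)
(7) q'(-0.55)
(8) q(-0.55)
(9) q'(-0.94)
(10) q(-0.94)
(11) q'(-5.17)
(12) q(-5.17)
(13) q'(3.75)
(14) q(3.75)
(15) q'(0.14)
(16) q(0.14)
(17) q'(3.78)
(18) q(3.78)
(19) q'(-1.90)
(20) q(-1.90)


(1) = -218.00
(2) = -221.00
(3) = -5366.00
(4) = 26707.00
(5) = -138.65
(6) = 97.95
(7) = -2.16
(8) = -9.17
(9) = -15.33
(10) = -6.00
(11) = -627.15
(12) = 1050.10
(13) = -341.00
(14) = -428.94
(15) = 3.25
(16) = -7.48
(17) = -346.48
(18) = -439.25
(19) = -78.84
(20) = 35.66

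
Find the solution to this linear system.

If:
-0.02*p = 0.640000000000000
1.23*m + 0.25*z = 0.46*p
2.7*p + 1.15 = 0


Then:
No Solution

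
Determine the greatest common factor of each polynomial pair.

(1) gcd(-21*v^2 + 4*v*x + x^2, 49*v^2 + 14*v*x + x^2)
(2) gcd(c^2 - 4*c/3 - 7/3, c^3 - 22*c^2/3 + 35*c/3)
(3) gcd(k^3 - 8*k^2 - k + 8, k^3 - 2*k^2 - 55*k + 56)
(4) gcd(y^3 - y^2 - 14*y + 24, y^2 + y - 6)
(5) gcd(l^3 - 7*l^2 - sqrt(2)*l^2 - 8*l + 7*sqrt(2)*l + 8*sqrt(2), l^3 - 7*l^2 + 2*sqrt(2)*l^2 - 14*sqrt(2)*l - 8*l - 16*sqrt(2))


(1) = 7*v + x
(2) = c - 7/3
(3) = k^2 - 9*k + 8
(4) = y - 2
(5) = l^2 - 7*l - 8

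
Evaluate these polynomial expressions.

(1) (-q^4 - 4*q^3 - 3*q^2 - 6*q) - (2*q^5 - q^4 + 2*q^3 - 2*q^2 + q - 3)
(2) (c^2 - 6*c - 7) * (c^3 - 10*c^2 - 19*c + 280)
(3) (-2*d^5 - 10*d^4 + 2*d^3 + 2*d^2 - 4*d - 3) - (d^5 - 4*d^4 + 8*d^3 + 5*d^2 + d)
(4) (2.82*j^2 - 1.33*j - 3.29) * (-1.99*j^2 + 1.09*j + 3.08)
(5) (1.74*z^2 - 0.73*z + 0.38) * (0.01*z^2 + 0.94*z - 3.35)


(1) = -2*q^5 - 6*q^3 - q^2 - 7*q + 3
(2) = c^5 - 16*c^4 + 34*c^3 + 464*c^2 - 1547*c - 1960
(3) = -3*d^5 - 6*d^4 - 6*d^3 - 3*d^2 - 5*d - 3
(4) = -5.6118*j^4 + 5.7205*j^3 + 13.783*j^2 - 7.6825*j - 10.1332
(5) = 0.0174*z^4 + 1.6283*z^3 - 6.5114*z^2 + 2.8027*z - 1.273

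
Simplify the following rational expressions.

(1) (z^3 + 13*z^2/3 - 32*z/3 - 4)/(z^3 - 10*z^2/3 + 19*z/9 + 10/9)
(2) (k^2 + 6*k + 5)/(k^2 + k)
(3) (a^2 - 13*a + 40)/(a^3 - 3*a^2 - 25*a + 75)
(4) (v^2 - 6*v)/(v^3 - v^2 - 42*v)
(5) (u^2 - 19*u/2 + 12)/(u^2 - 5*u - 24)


(1) = (3*z + 18)/(3*z - 5)
(2) = (k + 5)/k
(3) = (a - 8)/(a^2 + 2*a - 15)
(4) = (v - 6)/(v^2 - v - 42)
(5) = (2*u - 3)/(2*u + 6)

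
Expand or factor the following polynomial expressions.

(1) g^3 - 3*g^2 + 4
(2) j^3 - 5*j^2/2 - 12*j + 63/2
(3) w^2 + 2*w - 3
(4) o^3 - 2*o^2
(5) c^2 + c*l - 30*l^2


(1) = (g - 2)^2*(g + 1)
(2) = (j - 3)^2*(j + 7/2)
(3) = (w - 1)*(w + 3)
(4) = o^2*(o - 2)
(5) = (c - 5*l)*(c + 6*l)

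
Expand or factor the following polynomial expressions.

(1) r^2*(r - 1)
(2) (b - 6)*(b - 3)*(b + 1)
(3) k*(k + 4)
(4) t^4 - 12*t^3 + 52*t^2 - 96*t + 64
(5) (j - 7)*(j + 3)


(1) = r^3 - r^2
(2) = b^3 - 8*b^2 + 9*b + 18
(3) = k^2 + 4*k
(4) = (t - 4)^2*(t - 2)^2
(5) = j^2 - 4*j - 21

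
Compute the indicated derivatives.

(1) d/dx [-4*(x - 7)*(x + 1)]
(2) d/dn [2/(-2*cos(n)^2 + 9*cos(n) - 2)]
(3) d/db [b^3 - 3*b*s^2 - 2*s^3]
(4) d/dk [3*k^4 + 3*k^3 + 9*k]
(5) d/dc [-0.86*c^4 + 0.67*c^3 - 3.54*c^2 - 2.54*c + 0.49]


(1) = 24 - 8*x
(2) = 2*(9 - 4*cos(n))*sin(n)/(-9*cos(n) + cos(2*n) + 3)^2
(3) = 3*b^2 - 3*s^2
(4) = 12*k^3 + 9*k^2 + 9
(5) = -3.44*c^3 + 2.01*c^2 - 7.08*c - 2.54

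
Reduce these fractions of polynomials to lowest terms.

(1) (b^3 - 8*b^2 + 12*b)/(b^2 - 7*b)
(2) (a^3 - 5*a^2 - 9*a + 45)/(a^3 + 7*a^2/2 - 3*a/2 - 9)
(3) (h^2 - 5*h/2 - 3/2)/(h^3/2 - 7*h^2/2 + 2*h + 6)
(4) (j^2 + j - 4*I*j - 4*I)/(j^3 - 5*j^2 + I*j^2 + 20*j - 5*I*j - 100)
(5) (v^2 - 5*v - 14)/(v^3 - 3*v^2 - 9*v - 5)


(1) = (b^2 - 8*b + 12)/(b - 7)
(2) = (2*a^2 - 16*a + 30)/(2*a^2 + a - 6)
(3) = (2*h^2 - 5*h - 3)/(h^3 - 7*h^2 + 4*h + 12)
(4) = (j + 1)/(j^2 + j*(-5 + 5*I) - 25*I)
(5) = (v^2 - 5*v - 14)/(v^3 - 3*v^2 - 9*v - 5)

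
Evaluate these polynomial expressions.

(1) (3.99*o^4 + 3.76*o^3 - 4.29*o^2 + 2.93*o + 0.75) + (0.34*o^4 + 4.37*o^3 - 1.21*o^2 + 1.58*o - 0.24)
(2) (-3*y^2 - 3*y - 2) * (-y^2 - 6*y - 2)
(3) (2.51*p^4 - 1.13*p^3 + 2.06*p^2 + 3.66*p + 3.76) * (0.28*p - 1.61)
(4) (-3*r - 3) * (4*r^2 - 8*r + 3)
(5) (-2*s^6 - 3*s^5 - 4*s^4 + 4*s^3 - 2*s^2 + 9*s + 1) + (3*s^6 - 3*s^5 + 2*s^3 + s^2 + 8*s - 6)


(1) = 4.33*o^4 + 8.13*o^3 - 5.5*o^2 + 4.51*o + 0.51
(2) = 3*y^4 + 21*y^3 + 26*y^2 + 18*y + 4
(3) = 0.7028*p^5 - 4.3575*p^4 + 2.3961*p^3 - 2.2918*p^2 - 4.8398*p - 6.0536
(4) = -12*r^3 + 12*r^2 + 15*r - 9
(5) = s^6 - 6*s^5 - 4*s^4 + 6*s^3 - s^2 + 17*s - 5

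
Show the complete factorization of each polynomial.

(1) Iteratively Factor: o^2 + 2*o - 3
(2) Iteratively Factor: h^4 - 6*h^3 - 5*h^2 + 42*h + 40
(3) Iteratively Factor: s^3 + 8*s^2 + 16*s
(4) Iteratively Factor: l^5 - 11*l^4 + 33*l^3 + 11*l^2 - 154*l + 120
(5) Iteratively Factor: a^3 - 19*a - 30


(1) = (o + 3)*(o - 1)
(2) = (h - 5)*(h^3 - h^2 - 10*h - 8) = (h - 5)*(h + 2)*(h^2 - 3*h - 4) = (h - 5)*(h - 4)*(h + 2)*(h + 1)
(3) = (s + 4)*(s^2 + 4*s) = s*(s + 4)*(s + 4)
(4) = (l - 1)*(l^4 - 10*l^3 + 23*l^2 + 34*l - 120) = (l - 1)*(l + 2)*(l^3 - 12*l^2 + 47*l - 60) = (l - 4)*(l - 1)*(l + 2)*(l^2 - 8*l + 15) = (l - 4)*(l - 3)*(l - 1)*(l + 2)*(l - 5)
(5) = (a + 2)*(a^2 - 2*a - 15) = (a - 5)*(a + 2)*(a + 3)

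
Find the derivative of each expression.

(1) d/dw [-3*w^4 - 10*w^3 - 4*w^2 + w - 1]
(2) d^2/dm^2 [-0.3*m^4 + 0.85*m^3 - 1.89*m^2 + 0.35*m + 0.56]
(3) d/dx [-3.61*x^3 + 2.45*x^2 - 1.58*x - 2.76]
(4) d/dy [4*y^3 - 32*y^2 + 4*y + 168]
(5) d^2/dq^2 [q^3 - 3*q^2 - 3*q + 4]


(1) = -12*w^3 - 30*w^2 - 8*w + 1
(2) = -3.6*m^2 + 5.1*m - 3.78
(3) = -10.83*x^2 + 4.9*x - 1.58
(4) = 12*y^2 - 64*y + 4
(5) = 6*q - 6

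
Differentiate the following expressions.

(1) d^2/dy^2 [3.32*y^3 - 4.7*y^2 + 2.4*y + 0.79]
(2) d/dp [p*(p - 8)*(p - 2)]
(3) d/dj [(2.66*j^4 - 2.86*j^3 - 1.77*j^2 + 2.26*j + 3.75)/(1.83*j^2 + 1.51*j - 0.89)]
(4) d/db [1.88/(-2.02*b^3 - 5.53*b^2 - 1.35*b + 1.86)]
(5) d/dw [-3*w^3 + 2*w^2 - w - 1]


(1) = 19.92*y - 9.4
(2) = 3*p^2 - 20*p + 16
(3) = (9.7356*j^5 + 6.816*j^4 - 18.1068*j^3 + 0.8277*j^2 - 10.5744*j - 7.6739)/(3.3489*j^4 + 5.5266*j^3 - 0.9773*j^2 - 2.6878*j + 0.7921)
(4) = (11.3928*b^2 + 20.7928*b + 2.538)/(2.02*b^3 + 5.53*b^2 + 1.35*b - 1.86)^2
(5) = -9*w^2 + 4*w - 1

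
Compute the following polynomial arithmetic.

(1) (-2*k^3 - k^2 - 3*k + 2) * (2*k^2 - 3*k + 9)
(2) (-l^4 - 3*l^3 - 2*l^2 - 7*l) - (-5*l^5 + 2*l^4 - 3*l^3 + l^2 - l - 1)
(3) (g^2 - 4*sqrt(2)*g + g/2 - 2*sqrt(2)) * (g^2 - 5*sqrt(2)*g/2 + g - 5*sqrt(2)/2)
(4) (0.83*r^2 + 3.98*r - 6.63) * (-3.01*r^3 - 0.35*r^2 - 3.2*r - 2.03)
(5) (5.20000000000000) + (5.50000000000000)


(1) = -4*k^5 + 4*k^4 - 21*k^3 + 4*k^2 - 33*k + 18
(2) = 5*l^5 - 3*l^4 - 3*l^2 - 6*l + 1
(3) = g^4 - 13*sqrt(2)*g^3/2 + 3*g^3/2 - 39*sqrt(2)*g^2/4 + 41*g^2/2 - 13*sqrt(2)*g/4 + 30*g + 10
(4) = -2.4983*r^5 - 12.2703*r^4 + 15.9073*r^3 - 12.1004*r^2 + 13.1366*r + 13.4589
(5) = 10.7000000000000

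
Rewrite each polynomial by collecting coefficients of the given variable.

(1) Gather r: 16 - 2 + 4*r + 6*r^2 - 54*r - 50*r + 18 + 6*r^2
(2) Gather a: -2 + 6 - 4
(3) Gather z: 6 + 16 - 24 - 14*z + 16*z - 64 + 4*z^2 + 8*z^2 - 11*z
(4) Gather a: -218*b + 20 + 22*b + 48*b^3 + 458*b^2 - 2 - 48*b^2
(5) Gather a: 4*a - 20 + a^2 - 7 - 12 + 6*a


(1) = 12*r^2 - 100*r + 32
(2) = 0
(3) = 12*z^2 - 9*z - 66
(4) = 48*b^3 + 410*b^2 - 196*b + 18
(5) = a^2 + 10*a - 39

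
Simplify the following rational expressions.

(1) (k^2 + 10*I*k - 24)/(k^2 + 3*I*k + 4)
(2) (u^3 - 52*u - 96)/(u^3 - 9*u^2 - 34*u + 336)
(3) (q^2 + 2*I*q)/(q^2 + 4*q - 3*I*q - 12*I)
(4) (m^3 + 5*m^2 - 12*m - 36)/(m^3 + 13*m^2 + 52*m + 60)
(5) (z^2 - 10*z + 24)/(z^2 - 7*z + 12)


(1) = (k + 6*I)/(k - I)
(2) = (u + 2)/(u - 7)
(3) = (q^2 + 2*I*q)/(q^2 + q*(4 - 3*I) - 12*I)
(4) = (m - 3)/(m + 5)
(5) = (z - 6)/(z - 3)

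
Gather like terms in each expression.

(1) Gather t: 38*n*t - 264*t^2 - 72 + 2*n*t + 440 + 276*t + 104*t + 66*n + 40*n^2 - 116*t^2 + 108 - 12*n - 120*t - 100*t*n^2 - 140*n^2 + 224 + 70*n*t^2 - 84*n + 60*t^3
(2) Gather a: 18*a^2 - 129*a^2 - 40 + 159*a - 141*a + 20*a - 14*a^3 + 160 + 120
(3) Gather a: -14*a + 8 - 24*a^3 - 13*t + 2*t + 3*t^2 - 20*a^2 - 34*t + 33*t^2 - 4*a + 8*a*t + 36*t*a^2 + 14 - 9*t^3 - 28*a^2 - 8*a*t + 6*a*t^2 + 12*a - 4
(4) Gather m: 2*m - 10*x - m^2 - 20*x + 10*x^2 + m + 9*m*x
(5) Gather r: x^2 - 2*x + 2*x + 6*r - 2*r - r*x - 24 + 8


(1) = -100*n^2 - 30*n + 60*t^3 + t^2*(70*n - 380) + t*(-100*n^2 + 40*n + 260) + 700
(2) = -14*a^3 - 111*a^2 + 38*a + 240
(3) = -24*a^3 + a^2*(36*t - 48) + a*(6*t^2 - 6) - 9*t^3 + 36*t^2 - 45*t + 18
(4) = -m^2 + m*(9*x + 3) + 10*x^2 - 30*x
(5) = r*(4 - x) + x^2 - 16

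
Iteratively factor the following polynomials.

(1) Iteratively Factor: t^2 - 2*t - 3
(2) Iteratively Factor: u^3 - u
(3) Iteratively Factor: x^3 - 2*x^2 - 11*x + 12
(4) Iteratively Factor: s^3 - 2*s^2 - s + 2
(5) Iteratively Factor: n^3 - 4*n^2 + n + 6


(1) = (t - 3)*(t + 1)
(2) = (u - 1)*(u^2 + u) = u*(u - 1)*(u + 1)
(3) = (x - 1)*(x^2 - x - 12) = (x - 4)*(x - 1)*(x + 3)
(4) = (s + 1)*(s^2 - 3*s + 2) = (s - 2)*(s + 1)*(s - 1)
(5) = (n - 3)*(n^2 - n - 2) = (n - 3)*(n - 2)*(n + 1)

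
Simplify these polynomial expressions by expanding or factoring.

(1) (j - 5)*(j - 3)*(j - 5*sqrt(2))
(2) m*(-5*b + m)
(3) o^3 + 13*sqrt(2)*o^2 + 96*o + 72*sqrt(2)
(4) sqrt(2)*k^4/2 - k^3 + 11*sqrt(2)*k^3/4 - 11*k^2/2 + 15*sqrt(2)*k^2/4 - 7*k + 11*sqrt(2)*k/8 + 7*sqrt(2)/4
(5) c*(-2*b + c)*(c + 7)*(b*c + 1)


(1) = j^3 - 8*j^2 - 5*sqrt(2)*j^2 + 15*j + 40*sqrt(2)*j - 75*sqrt(2)
(2) = -5*b*m + m^2
(3) = (o + sqrt(2))*(o + 6*sqrt(2))^2
(4) = (k + 7/2)*(k - sqrt(2)/2)^2*(sqrt(2)*k/2 + sqrt(2))
(5) = -2*b^2*c^3 - 14*b^2*c^2 + b*c^4 + 7*b*c^3 - 2*b*c^2 - 14*b*c + c^3 + 7*c^2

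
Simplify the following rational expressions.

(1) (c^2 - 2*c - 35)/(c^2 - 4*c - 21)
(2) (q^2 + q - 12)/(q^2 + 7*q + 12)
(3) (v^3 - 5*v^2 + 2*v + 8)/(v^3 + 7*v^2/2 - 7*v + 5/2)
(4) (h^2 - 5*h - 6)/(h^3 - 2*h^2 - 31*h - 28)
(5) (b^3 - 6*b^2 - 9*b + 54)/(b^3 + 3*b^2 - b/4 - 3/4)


(1) = (c + 5)/(c + 3)
(2) = (q - 3)/(q + 3)
(3) = (2*v^3 - 10*v^2 + 4*v + 16)/(2*v^3 + 7*v^2 - 14*v + 5)
(4) = (h - 6)/(h^2 - 3*h - 28)
(5) = (4*b^2 - 36*b + 72)/(4*b^2 - 1)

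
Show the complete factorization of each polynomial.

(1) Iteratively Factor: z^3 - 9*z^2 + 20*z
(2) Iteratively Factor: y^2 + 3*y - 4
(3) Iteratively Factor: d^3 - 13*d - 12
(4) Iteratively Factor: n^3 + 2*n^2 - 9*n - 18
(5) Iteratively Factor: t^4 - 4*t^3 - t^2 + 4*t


(1) = (z)*(z^2 - 9*z + 20) = z*(z - 4)*(z - 5)
(2) = (y + 4)*(y - 1)
(3) = (d + 3)*(d^2 - 3*d - 4) = (d - 4)*(d + 3)*(d + 1)
(4) = (n + 3)*(n^2 - n - 6) = (n + 2)*(n + 3)*(n - 3)
(5) = (t - 1)*(t^3 - 3*t^2 - 4*t) = (t - 1)*(t + 1)*(t^2 - 4*t) = (t - 4)*(t - 1)*(t + 1)*(t)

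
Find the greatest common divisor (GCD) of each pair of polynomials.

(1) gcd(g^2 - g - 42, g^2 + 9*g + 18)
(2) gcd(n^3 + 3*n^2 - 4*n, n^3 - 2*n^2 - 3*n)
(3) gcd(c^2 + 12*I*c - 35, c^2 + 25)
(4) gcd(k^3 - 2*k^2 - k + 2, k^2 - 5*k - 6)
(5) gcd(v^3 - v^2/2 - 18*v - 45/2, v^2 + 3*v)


(1) = gcd((g - 7)*(g + 6), (g + 3)*(g + 6)) = g + 6
(2) = gcd(n*(n - 1)*(n + 4), n*(n - 3)*(n + 1)) = n
(3) = c + 5*I
(4) = gcd((k - 2)*(k - 1)*(k + 1), (k - 6)*(k + 1)) = k + 1
(5) = v + 3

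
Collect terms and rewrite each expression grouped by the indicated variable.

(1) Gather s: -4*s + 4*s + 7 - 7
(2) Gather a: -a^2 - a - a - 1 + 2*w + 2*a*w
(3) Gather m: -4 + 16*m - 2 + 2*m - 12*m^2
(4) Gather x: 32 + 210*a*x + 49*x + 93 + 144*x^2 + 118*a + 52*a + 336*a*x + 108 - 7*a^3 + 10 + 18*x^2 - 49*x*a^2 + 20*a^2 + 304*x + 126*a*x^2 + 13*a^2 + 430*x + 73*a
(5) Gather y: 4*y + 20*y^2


(1) = 0
(2) = -a^2 + a*(2*w - 2) + 2*w - 1
(3) = -12*m^2 + 18*m - 6
(4) = -7*a^3 + 33*a^2 + 243*a + x^2*(126*a + 162) + x*(-49*a^2 + 546*a + 783) + 243
(5) = 20*y^2 + 4*y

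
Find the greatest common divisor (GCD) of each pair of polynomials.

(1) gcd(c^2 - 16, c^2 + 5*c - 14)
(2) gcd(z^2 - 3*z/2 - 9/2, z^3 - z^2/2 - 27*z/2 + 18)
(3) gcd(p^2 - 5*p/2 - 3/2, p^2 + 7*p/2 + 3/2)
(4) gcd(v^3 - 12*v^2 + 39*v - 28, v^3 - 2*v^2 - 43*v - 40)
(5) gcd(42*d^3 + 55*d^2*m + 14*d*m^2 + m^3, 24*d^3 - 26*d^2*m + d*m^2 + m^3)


(1) = gcd((c - 4)*(c + 4), (c - 2)*(c + 7)) = 1
(2) = gcd((z - 3)*(z + 3/2), (z - 3)*(z - 3/2)*(z + 4)) = z - 3
(3) = p + 1/2
(4) = gcd((v - 7)*(v - 4)*(v - 1), (v - 8)*(v + 1)*(v + 5)) = 1
(5) = 6*d + m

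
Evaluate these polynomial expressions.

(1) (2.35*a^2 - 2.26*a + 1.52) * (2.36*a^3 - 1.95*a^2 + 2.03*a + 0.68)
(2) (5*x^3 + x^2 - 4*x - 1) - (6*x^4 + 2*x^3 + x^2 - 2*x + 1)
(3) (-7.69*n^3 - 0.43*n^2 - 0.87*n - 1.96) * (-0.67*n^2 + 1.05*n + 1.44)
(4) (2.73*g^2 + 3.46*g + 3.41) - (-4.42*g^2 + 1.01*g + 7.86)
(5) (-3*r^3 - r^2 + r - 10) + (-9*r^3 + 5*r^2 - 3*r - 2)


(1) = 5.546*a^5 - 9.9161*a^4 + 12.7647*a^3 - 5.9538*a^2 + 1.5488*a + 1.0336
(2) = -6*x^4 + 3*x^3 - 2*x - 2
(3) = 5.1523*n^5 - 7.7864*n^4 - 10.9422*n^3 - 0.2195*n^2 - 3.3108*n - 2.8224
(4) = 7.15*g^2 + 2.45*g - 4.45
(5) = -12*r^3 + 4*r^2 - 2*r - 12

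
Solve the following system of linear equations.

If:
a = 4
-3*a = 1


Then:
No Solution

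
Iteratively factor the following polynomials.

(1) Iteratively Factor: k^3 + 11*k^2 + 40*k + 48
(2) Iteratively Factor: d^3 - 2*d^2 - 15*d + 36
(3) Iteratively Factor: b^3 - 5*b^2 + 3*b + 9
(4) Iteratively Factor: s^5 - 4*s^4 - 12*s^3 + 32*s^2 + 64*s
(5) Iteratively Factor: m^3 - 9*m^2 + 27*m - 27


(1) = (k + 3)*(k^2 + 8*k + 16) = (k + 3)*(k + 4)*(k + 4)
(2) = (d - 3)*(d^2 + d - 12) = (d - 3)^2*(d + 4)
(3) = (b - 3)*(b^2 - 2*b - 3) = (b - 3)^2*(b + 1)
(4) = (s - 4)*(s^4 - 12*s^2 - 16*s) = s*(s - 4)*(s^3 - 12*s - 16) = s*(s - 4)*(s + 2)*(s^2 - 2*s - 8) = s*(s - 4)*(s + 2)^2*(s - 4)
(5) = (m - 3)*(m^2 - 6*m + 9) = (m - 3)^2*(m - 3)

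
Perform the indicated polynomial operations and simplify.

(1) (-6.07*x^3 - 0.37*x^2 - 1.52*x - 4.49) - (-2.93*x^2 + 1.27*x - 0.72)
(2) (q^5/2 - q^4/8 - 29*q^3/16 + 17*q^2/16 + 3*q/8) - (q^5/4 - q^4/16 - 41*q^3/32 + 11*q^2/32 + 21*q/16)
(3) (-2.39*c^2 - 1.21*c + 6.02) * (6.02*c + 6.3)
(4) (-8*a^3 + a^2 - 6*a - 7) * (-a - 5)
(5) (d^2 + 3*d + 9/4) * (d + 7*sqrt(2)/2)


(1) = -6.07*x^3 + 2.56*x^2 - 2.79*x - 3.77
(2) = q^5/4 - q^4/16 - 17*q^3/32 + 23*q^2/32 - 15*q/16
(3) = -14.3878*c^3 - 22.3412*c^2 + 28.6174*c + 37.926
(4) = 8*a^4 + 39*a^3 + a^2 + 37*a + 35
(5) = d^3 + 3*d^2 + 7*sqrt(2)*d^2/2 + 9*d/4 + 21*sqrt(2)*d/2 + 63*sqrt(2)/8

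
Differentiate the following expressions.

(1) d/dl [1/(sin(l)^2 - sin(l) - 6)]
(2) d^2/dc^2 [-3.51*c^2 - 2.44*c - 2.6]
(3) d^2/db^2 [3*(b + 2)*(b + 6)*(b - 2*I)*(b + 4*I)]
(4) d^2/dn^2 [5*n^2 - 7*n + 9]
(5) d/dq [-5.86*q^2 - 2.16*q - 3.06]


(1) = (1 - 2*sin(l))*cos(l)/(sin(l) + cos(l)^2 + 5)^2
(2) = -7.02000000000000
(3) = 36*b^2 + 36*b*(4 + I) + 120 + 96*I
(4) = 10
(5) = -11.72*q - 2.16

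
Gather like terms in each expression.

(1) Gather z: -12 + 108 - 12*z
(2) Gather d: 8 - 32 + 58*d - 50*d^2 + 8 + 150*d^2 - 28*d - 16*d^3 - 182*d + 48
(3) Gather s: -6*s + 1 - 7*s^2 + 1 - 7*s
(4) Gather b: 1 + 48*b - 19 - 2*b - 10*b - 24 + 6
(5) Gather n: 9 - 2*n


(1) = 96 - 12*z
(2) = -16*d^3 + 100*d^2 - 152*d + 32
(3) = -7*s^2 - 13*s + 2
(4) = 36*b - 36
(5) = 9 - 2*n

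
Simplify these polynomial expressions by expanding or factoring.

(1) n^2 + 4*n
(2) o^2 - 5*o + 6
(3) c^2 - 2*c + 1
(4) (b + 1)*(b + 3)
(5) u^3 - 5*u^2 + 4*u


(1) = n*(n + 4)
(2) = (o - 3)*(o - 2)
(3) = (c - 1)^2
(4) = b^2 + 4*b + 3
(5) = u*(u - 4)*(u - 1)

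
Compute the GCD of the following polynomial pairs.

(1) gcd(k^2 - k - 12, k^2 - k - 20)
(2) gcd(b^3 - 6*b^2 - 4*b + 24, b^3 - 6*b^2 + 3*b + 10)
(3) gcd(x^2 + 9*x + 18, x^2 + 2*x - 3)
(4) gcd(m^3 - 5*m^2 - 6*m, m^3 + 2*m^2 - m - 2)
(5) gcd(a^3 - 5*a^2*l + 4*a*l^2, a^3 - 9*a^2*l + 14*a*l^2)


(1) = gcd((k - 4)*(k + 3), (k - 5)*(k + 4)) = 1
(2) = b - 2
(3) = gcd((x + 3)*(x + 6), (x - 1)*(x + 3)) = x + 3
(4) = gcd(m*(m - 6)*(m + 1), (m - 1)*(m + 1)*(m + 2)) = m + 1
(5) = a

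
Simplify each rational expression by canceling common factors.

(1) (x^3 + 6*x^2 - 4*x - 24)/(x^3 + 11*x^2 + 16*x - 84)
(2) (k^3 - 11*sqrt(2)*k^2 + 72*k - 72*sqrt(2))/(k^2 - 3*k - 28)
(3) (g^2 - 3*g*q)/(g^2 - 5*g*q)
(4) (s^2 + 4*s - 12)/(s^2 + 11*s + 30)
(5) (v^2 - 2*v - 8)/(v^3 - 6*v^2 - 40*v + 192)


(1) = (x + 2)/(x + 7)
(2) = (k^3 - 11*sqrt(2)*k^2 + 72*k - 72*sqrt(2))/(k^2 - 3*k - 28)
(3) = (-g + 3*q)/(-g + 5*q)
(4) = (s - 2)/(s + 5)
(5) = (v + 2)/(v^2 - 2*v - 48)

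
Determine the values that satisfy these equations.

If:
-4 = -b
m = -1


Then:
b = 4
m = -1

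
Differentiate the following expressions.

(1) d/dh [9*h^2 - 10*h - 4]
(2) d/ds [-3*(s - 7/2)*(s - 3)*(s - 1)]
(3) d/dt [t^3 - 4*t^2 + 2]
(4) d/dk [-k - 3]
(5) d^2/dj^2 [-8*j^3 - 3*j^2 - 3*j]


(1) = 18*h - 10
(2) = -9*s^2 + 45*s - 51
(3) = t*(3*t - 8)
(4) = -1
(5) = -48*j - 6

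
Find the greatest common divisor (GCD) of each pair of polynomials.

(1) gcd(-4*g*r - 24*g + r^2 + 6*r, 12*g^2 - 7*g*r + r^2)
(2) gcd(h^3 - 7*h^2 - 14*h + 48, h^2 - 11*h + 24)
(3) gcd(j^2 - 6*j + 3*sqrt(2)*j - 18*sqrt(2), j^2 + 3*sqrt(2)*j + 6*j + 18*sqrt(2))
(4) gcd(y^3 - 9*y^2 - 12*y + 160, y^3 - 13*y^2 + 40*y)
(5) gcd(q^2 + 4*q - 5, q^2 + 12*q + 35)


(1) = -4*g + r
(2) = gcd((h - 8)*(h - 2)*(h + 3), (h - 8)*(h - 3)) = h - 8
(3) = j + 3*sqrt(2)
(4) = y^2 - 13*y + 40
(5) = q + 5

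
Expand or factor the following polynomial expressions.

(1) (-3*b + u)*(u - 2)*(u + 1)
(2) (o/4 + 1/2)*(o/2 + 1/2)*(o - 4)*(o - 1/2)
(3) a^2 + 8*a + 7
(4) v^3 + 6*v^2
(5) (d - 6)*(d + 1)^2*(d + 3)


(1) = -3*b*u^2 + 3*b*u + 6*b + u^3 - u^2 - 2*u
(2) = o^4/8 - 3*o^3/16 - 19*o^2/16 - 3*o/8 + 1/2
(3) = (a + 1)*(a + 7)
(4) = v^2*(v + 6)
(5) = d^4 - d^3 - 23*d^2 - 39*d - 18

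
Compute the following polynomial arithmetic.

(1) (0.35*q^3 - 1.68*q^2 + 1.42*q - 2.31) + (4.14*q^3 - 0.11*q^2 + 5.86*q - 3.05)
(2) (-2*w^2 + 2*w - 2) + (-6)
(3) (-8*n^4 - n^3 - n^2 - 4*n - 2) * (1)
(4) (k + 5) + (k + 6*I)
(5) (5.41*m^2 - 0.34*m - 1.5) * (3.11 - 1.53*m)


(1) = 4.49*q^3 - 1.79*q^2 + 7.28*q - 5.36
(2) = -2*w^2 + 2*w - 8
(3) = -8*n^4 - n^3 - n^2 - 4*n - 2
(4) = 2*k + 5 + 6*I
(5) = -8.2773*m^3 + 17.3453*m^2 + 1.2376*m - 4.665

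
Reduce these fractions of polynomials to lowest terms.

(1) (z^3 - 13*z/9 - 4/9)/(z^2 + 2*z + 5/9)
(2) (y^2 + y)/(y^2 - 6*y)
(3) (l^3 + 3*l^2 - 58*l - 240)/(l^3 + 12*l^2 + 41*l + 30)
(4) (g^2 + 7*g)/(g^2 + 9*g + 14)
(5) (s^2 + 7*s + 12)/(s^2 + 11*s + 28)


(1) = (3*z^2 - z - 4)/(3*z + 5)
(2) = (y + 1)/(y - 6)
(3) = (l - 8)/(l + 1)
(4) = g/(g + 2)
(5) = (s + 3)/(s + 7)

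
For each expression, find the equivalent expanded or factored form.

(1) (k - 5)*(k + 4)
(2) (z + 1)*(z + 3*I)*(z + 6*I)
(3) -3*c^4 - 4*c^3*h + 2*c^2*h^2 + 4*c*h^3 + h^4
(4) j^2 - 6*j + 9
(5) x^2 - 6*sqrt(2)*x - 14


(1) = k^2 - k - 20
(2) = z^3 + z^2 + 9*I*z^2 - 18*z + 9*I*z - 18
(3) = (-c + h)*(c + h)^2*(3*c + h)
(4) = (j - 3)^2
(5) = (x - 7*sqrt(2))*(x + sqrt(2))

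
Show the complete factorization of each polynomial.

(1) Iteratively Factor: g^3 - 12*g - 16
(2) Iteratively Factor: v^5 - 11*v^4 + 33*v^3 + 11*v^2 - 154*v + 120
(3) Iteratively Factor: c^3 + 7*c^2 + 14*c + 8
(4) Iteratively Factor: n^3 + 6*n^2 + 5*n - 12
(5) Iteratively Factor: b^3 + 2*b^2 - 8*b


(1) = (g + 2)*(g^2 - 2*g - 8) = (g - 4)*(g + 2)*(g + 2)
(2) = (v - 4)*(v^4 - 7*v^3 + 5*v^2 + 31*v - 30) = (v - 5)*(v - 4)*(v^3 - 2*v^2 - 5*v + 6) = (v - 5)*(v - 4)*(v - 1)*(v^2 - v - 6) = (v - 5)*(v - 4)*(v - 3)*(v - 1)*(v + 2)
(3) = (c + 2)*(c^2 + 5*c + 4) = (c + 1)*(c + 2)*(c + 4)
(4) = (n + 4)*(n^2 + 2*n - 3) = (n - 1)*(n + 4)*(n + 3)
(5) = (b - 2)*(b^2 + 4*b) = (b - 2)*(b + 4)*(b)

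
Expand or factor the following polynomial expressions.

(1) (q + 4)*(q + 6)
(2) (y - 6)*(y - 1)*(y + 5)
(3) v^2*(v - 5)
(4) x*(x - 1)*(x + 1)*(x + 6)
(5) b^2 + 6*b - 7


(1) = q^2 + 10*q + 24
(2) = y^3 - 2*y^2 - 29*y + 30
(3) = v^3 - 5*v^2
(4) = x^4 + 6*x^3 - x^2 - 6*x
(5) = (b - 1)*(b + 7)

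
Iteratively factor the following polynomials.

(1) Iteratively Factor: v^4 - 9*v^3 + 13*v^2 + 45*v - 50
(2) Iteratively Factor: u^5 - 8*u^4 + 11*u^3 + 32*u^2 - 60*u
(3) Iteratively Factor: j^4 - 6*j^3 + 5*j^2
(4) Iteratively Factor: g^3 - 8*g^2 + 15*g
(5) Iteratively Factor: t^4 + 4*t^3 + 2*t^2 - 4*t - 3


(1) = (v + 2)*(v^3 - 11*v^2 + 35*v - 25) = (v - 5)*(v + 2)*(v^2 - 6*v + 5) = (v - 5)^2*(v + 2)*(v - 1)
(2) = (u + 2)*(u^4 - 10*u^3 + 31*u^2 - 30*u) = u*(u + 2)*(u^3 - 10*u^2 + 31*u - 30) = u*(u - 2)*(u + 2)*(u^2 - 8*u + 15) = u*(u - 5)*(u - 2)*(u + 2)*(u - 3)
(3) = (j - 5)*(j^3 - j^2) = (j - 5)*(j - 1)*(j^2) = j*(j - 5)*(j - 1)*(j)
(4) = (g - 5)*(g^2 - 3*g) = (g - 5)*(g - 3)*(g)
(5) = (t - 1)*(t^3 + 5*t^2 + 7*t + 3) = (t - 1)*(t + 1)*(t^2 + 4*t + 3) = (t - 1)*(t + 1)^2*(t + 3)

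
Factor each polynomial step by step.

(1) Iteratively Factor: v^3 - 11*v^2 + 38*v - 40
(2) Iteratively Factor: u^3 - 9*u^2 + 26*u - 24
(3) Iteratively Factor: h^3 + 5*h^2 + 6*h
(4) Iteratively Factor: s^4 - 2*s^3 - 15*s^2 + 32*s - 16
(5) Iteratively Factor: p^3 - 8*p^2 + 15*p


(1) = (v - 2)*(v^2 - 9*v + 20) = (v - 4)*(v - 2)*(v - 5)
(2) = (u - 3)*(u^2 - 6*u + 8) = (u - 3)*(u - 2)*(u - 4)
(3) = (h)*(h^2 + 5*h + 6) = h*(h + 3)*(h + 2)
(4) = (s + 4)*(s^3 - 6*s^2 + 9*s - 4) = (s - 1)*(s + 4)*(s^2 - 5*s + 4) = (s - 4)*(s - 1)*(s + 4)*(s - 1)
(5) = (p - 5)*(p^2 - 3*p) = p*(p - 5)*(p - 3)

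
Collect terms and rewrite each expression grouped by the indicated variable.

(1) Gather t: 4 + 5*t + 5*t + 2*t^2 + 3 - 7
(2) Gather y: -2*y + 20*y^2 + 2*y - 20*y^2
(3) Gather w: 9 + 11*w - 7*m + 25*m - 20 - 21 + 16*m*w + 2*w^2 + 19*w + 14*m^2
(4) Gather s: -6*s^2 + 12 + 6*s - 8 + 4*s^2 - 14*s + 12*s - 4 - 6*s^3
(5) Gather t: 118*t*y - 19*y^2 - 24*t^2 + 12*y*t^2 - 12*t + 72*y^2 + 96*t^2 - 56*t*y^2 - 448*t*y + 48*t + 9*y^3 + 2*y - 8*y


(1) = 2*t^2 + 10*t
(2) = 0
(3) = 14*m^2 + 18*m + 2*w^2 + w*(16*m + 30) - 32
(4) = -6*s^3 - 2*s^2 + 4*s
(5) = t^2*(12*y + 72) + t*(-56*y^2 - 330*y + 36) + 9*y^3 + 53*y^2 - 6*y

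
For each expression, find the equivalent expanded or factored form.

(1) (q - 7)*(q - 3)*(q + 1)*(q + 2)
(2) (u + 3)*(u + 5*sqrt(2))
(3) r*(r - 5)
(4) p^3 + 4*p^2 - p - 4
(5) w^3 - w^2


(1) = q^4 - 7*q^3 - 7*q^2 + 43*q + 42
(2) = u^2 + 3*u + 5*sqrt(2)*u + 15*sqrt(2)
(3) = r^2 - 5*r
(4) = (p - 1)*(p + 1)*(p + 4)
(5) = w^2*(w - 1)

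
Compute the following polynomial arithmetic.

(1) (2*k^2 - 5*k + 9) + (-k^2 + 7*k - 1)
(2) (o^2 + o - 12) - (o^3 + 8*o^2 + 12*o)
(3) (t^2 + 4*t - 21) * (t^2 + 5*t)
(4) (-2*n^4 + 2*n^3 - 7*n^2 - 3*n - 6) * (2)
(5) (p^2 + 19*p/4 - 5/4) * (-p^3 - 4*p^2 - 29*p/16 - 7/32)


(1) = k^2 + 2*k + 8
(2) = -o^3 - 7*o^2 - 11*o - 12
(3) = t^4 + 9*t^3 - t^2 - 105*t
(4) = -4*n^4 + 4*n^3 - 14*n^2 - 6*n - 12
(5) = -p^5 - 35*p^4/4 - 313*p^3/16 - 245*p^2/64 + 157*p/128 + 35/128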